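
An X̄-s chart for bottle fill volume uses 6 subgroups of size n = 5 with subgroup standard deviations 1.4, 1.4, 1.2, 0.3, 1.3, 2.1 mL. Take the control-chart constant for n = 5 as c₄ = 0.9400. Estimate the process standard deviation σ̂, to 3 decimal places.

1.365

s̄ = (1.4 + 1.4 + 1.2 + 0.3 + 1.3 + 2.1) / 6 = 1.2833
σ̂ = s̄ / c₄ = 1.2833 / 0.9400 = 1.3652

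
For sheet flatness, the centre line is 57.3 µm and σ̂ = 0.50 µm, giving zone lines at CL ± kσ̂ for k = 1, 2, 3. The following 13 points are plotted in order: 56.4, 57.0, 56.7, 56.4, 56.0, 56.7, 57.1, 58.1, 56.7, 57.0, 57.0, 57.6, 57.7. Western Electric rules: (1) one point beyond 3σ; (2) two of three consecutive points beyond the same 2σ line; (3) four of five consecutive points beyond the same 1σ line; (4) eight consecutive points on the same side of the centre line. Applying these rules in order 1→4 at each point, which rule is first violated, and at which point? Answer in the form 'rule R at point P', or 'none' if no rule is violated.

rule 3 at point 5

Zone of each point (C = within 1σ̂, B = 1σ̂–2σ̂, A = 2σ̂–3σ̂, * = beyond 3σ̂; sign = side of CL): 1:-B, 2:-C, 3:-B, 4:-B, 5:-A, 6:-B, 7:-C, 8:+B, 9:-B, 10:-C, 11:-C, 12:+C, 13:+C
Rule 3 (four of five consecutive points beyond the same 1σ limit) is satisfied at point 5.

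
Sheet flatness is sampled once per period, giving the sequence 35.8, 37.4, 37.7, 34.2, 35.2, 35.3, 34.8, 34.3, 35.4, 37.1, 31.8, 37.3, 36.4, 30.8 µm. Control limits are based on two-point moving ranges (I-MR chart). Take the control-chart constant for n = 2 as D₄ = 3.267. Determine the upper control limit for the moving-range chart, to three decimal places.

Moving ranges: 1.6, 0.3, 3.5, 1.0, 0.1, 0.5, 0.5, 1.1, 1.7, 5.3, 5.5, 0.9, 5.6; M̄R̄ = 27.6000 / 13 = 2.1231
UCL_MR = D₄·M̄R̄ = 3.267 × 2.1231 = 6.9361

6.936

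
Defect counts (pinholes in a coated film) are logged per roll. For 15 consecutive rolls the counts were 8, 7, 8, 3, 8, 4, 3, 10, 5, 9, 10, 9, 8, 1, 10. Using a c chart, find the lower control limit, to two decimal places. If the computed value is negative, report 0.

c̄ = (8 + 7 + 8 + 3 + 8 + 4 + 3 + 10 + 5 + 9 + 10 + 9 + 8 + 1 + 10) / 15 = 103 / 15 = 6.8667
LCL = c̄ − 3√c̄ = 6.8667 − 3 × 2.6204 = -0.9946 → 0 (cannot be negative)

0.00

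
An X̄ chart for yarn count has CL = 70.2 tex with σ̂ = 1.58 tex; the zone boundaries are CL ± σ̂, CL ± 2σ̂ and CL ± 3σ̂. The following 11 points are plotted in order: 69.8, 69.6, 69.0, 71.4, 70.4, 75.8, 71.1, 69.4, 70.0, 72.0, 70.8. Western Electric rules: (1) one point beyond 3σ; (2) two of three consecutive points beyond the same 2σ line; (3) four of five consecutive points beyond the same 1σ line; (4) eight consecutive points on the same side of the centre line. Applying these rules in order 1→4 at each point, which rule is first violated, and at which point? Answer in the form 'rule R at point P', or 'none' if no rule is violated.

Zone of each point (C = within 1σ̂, B = 1σ̂–2σ̂, A = 2σ̂–3σ̂, * = beyond 3σ̂; sign = side of CL): 1:-C, 2:-C, 3:-C, 4:+C, 5:+C, 6:+*, 7:+C, 8:-C, 9:-C, 10:+B, 11:+C
Rule 1 (one point beyond the 3σ limits) is satisfied at point 6.

rule 1 at point 6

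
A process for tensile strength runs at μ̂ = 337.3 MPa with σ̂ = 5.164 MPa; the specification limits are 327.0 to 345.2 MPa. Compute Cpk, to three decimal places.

Cpu = (USL − μ̂) / (3σ̂) = (345.2 − 337.3) / (3 × 5.164) = 0.5099; Cpl = (μ̂ − LSL) / (3σ̂) = (337.3 − 327.0) / (3 × 5.164) = 0.6649; Cpk = min(Cpu, Cpl) = 0.5099

0.510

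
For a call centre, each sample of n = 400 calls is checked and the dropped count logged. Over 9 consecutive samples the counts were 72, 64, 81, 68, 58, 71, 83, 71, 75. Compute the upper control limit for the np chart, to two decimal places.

94.43

p̄ = Σdᵢ / (k·n) = 643 / (9 × 400) = 0.17861
UCL = np̄ + 3·√(np̄(1−p̄)) = 71.4444 + 3 × √(71.4444×0.82139) = 71.4444 + 3 × 7.6605 = 94.4260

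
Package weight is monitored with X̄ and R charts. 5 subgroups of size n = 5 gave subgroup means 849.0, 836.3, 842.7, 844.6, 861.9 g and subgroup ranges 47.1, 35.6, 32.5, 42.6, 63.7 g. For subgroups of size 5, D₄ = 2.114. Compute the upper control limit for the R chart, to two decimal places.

R̄ = (47.1 + 35.6 + 32.5 + 42.6 + 63.7) / 5 = 221.5000 / 5 = 44.3000
UCL_R = D₄·R̄ = 2.114 × 44.3000 = 93.6502

93.65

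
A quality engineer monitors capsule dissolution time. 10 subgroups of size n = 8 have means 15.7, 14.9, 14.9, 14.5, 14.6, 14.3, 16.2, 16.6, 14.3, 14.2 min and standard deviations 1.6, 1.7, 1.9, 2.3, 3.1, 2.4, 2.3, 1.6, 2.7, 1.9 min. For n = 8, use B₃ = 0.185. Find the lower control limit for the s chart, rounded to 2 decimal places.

s̄ = (1.6 + 1.7 + 1.9 + 2.3 + 3.1 + 2.4 + 2.3 + 1.6 + 2.7 + 1.9) / 10 = 2.1500
LCL_s = B₃·s̄ = 0.185 × 2.1500 = 0.3977

0.40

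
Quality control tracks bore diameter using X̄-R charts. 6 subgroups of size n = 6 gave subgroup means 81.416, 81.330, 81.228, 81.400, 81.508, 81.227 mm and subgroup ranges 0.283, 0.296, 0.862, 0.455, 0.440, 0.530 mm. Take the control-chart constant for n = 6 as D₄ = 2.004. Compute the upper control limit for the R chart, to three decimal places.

R̄ = (0.283 + 0.296 + 0.862 + 0.455 + 0.440 + 0.530) / 6 = 2.8660 / 6 = 0.4777
UCL_R = D₄·R̄ = 2.004 × 0.4777 = 0.9572

0.957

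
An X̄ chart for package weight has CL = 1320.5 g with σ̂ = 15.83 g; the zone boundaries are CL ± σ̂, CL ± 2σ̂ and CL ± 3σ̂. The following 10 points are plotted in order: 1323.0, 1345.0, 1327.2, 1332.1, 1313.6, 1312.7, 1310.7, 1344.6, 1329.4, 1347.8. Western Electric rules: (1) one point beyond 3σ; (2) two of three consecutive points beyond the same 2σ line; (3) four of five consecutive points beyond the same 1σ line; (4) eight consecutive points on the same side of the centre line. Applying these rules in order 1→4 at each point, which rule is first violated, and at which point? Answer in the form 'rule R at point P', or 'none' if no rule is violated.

Zone of each point (C = within 1σ̂, B = 1σ̂–2σ̂, A = 2σ̂–3σ̂, * = beyond 3σ̂; sign = side of CL): 1:+C, 2:+B, 3:+C, 4:+C, 5:-C, 6:-C, 7:-C, 8:+B, 9:+C, 10:+B
No rule fires across all 10 points.

none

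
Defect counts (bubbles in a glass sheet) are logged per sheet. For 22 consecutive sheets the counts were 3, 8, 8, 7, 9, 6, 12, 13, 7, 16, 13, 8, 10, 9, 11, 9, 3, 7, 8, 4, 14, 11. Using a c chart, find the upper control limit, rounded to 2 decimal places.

17.86

c̄ = (3 + 8 + 8 + 7 + 9 + 6 + 12 + 13 + 7 + 16 + 13 + 8 + 10 + 9 + 11 + 9 + 3 + 7 + 8 + 4 + 14 + 11) / 22 = 196 / 22 = 8.9091
UCL = c̄ + 3√c̄ = 8.9091 + 3 × √8.9091 = 8.9091 + 3 × 2.9848 = 17.8635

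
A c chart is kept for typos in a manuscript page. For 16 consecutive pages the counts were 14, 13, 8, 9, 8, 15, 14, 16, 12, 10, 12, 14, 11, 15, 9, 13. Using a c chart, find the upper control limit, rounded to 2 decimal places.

22.48

c̄ = (14 + 13 + 8 + 9 + 8 + 15 + 14 + 16 + 12 + 10 + 12 + 14 + 11 + 15 + 9 + 13) / 16 = 193 / 16 = 12.0625
UCL = c̄ + 3√c̄ = 12.0625 + 3 × √12.0625 = 12.0625 + 3 × 3.4731 = 22.4818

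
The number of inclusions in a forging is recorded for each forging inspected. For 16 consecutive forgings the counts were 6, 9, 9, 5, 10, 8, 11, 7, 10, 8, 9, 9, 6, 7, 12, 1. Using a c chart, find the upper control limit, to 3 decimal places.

c̄ = (6 + 9 + 9 + 5 + 10 + 8 + 11 + 7 + 10 + 8 + 9 + 9 + 6 + 7 + 12 + 1) / 16 = 127 / 16 = 7.9375
UCL = c̄ + 3√c̄ = 7.9375 + 3 × √7.9375 = 7.9375 + 3 × 2.8174 = 16.3896

16.390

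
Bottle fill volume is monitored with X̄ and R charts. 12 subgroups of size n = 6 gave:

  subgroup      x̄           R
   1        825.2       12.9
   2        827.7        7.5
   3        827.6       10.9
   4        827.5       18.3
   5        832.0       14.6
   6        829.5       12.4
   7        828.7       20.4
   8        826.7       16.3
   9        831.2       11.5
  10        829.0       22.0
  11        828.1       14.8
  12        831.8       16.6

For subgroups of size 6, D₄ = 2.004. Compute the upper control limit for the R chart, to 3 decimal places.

29.759

R̄ = (12.9 + 7.5 + 10.9 + 18.3 + 14.6 + 12.4 + 20.4 + 16.3 + 11.5 + 22.0 + 14.8 + 16.6) / 12 = 178.2000 / 12 = 14.8500
UCL_R = D₄·R̄ = 2.004 × 14.8500 = 29.7594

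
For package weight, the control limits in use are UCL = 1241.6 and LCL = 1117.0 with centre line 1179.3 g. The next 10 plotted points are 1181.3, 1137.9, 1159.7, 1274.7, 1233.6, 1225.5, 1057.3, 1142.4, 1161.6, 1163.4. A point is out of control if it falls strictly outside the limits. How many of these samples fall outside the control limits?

2

Compare each point to [1117.0, 1241.6]: sample 4 = 1274.7 > UCL; sample 7 = 1057.3 < LCL.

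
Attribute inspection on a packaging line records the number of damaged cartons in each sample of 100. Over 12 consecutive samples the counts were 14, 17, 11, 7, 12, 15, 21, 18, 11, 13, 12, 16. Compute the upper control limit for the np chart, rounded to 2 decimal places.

24.30

p̄ = Σdᵢ / (k·n) = 167 / (12 × 100) = 0.13917
UCL = np̄ + 3·√(np̄(1−p̄)) = 13.9167 + 3 × √(13.9167×0.86083) = 13.9167 + 3 × 3.4612 = 24.3003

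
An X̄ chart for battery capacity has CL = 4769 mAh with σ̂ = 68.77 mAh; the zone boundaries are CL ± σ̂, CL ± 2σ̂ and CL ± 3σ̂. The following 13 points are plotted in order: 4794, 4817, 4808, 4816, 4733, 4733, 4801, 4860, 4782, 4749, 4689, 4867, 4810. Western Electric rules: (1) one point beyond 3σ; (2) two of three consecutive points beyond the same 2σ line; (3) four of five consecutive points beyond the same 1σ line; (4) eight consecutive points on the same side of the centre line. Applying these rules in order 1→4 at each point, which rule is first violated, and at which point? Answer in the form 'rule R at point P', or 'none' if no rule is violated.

Zone of each point (C = within 1σ̂, B = 1σ̂–2σ̂, A = 2σ̂–3σ̂, * = beyond 3σ̂; sign = side of CL): 1:+C, 2:+C, 3:+C, 4:+C, 5:-C, 6:-C, 7:+C, 8:+B, 9:+C, 10:-C, 11:-B, 12:+B, 13:+C
No rule fires across all 13 points.

none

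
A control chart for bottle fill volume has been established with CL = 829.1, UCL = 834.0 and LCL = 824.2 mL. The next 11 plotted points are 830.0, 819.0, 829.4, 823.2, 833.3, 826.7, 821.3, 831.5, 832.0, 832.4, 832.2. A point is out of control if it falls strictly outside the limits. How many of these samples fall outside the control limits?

Compare each point to [824.2, 834.0]: sample 2 = 819.0 < LCL; sample 4 = 823.2 < LCL; sample 7 = 821.3 < LCL.

3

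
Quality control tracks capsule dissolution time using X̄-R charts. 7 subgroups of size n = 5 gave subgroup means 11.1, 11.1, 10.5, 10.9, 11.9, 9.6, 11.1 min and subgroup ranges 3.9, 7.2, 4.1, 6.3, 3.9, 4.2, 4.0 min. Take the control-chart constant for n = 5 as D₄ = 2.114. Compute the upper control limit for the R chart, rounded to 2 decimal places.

10.15

R̄ = (3.9 + 7.2 + 4.1 + 6.3 + 3.9 + 4.2 + 4.0) / 7 = 33.6000 / 7 = 4.8000
UCL_R = D₄·R̄ = 2.114 × 4.8000 = 10.1472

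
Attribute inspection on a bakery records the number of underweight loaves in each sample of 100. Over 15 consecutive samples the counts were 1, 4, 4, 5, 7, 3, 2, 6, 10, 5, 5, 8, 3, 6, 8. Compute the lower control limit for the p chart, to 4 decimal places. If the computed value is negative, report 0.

0.0000

p̄ = Σdᵢ / (k·n) = 77 / (15 × 100) = 0.05133
LCL = p̄ − 3·√(p̄(1−p̄)/n) = 0.05133 − 3 × 0.02207 = -0.01487 → 0 (negative, so LCL = 0)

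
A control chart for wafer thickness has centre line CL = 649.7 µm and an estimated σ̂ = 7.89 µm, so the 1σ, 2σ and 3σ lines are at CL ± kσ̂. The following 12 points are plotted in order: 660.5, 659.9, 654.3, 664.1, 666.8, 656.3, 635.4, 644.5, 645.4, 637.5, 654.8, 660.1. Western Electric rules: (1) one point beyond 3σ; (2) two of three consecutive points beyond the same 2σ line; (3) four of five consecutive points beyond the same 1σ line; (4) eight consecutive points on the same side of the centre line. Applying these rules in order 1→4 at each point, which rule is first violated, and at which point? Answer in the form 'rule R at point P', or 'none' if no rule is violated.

Zone of each point (C = within 1σ̂, B = 1σ̂–2σ̂, A = 2σ̂–3σ̂, * = beyond 3σ̂; sign = side of CL): 1:+B, 2:+B, 3:+C, 4:+B, 5:+A, 6:+C, 7:-B, 8:-C, 9:-C, 10:-B, 11:+C, 12:+B
Rule 3 (four of five consecutive points beyond the same 1σ limit) is satisfied at point 5.

rule 3 at point 5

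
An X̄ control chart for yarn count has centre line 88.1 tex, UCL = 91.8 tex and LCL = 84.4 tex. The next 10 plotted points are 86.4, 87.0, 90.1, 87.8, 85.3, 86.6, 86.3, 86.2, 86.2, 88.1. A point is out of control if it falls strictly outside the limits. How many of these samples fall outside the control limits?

All 10 points lie within [84.4, 91.8].

0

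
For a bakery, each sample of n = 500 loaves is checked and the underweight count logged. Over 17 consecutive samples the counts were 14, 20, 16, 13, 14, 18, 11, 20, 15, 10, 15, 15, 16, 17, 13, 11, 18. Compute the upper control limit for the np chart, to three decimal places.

26.524

p̄ = Σdᵢ / (k·n) = 256 / (17 × 500) = 0.03012
UCL = np̄ + 3·√(np̄(1−p̄)) = 15.0588 + 3 × √(15.0588×0.96988) = 15.0588 + 3 × 3.8217 = 26.5239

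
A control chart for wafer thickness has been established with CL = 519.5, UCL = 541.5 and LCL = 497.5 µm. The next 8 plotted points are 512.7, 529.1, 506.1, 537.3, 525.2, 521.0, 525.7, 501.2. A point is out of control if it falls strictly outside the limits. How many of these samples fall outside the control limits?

0

All 8 points lie within [497.5, 541.5].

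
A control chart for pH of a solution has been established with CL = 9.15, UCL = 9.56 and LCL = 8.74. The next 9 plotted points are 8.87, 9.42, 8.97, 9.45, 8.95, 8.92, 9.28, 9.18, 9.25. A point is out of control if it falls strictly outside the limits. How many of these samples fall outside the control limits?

All 9 points lie within [8.74, 9.56].

0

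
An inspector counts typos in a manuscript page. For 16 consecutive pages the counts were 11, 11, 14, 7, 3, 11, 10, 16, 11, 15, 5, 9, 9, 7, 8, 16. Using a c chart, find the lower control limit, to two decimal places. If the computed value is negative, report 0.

c̄ = (11 + 11 + 14 + 7 + 3 + 11 + 10 + 16 + 11 + 15 + 5 + 9 + 9 + 7 + 8 + 16) / 16 = 163 / 16 = 10.1875
LCL = c̄ − 3√c̄ = 10.1875 − 3 × 3.1918 = 0.6121

0.61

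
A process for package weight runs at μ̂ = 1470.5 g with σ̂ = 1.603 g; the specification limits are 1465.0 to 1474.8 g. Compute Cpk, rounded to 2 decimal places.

Cpu = (USL − μ̂) / (3σ̂) = (1474.8 − 1470.5) / (3 × 1.603) = 0.8942; Cpl = (μ̂ − LSL) / (3σ̂) = (1470.5 − 1465.0) / (3 × 1.603) = 1.1437; Cpk = min(Cpu, Cpl) = 0.8942

0.89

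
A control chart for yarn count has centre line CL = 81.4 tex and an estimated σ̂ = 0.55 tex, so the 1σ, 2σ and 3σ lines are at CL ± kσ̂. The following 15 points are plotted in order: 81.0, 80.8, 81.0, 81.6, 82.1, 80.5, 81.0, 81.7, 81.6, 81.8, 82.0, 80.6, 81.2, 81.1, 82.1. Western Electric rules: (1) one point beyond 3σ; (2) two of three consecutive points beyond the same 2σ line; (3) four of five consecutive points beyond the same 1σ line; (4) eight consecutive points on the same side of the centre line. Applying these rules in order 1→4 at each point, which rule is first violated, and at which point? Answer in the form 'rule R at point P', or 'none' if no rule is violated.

none

Zone of each point (C = within 1σ̂, B = 1σ̂–2σ̂, A = 2σ̂–3σ̂, * = beyond 3σ̂; sign = side of CL): 1:-C, 2:-B, 3:-C, 4:+C, 5:+B, 6:-B, 7:-C, 8:+C, 9:+C, 10:+C, 11:+B, 12:-B, 13:-C, 14:-C, 15:+B
No rule fires across all 15 points.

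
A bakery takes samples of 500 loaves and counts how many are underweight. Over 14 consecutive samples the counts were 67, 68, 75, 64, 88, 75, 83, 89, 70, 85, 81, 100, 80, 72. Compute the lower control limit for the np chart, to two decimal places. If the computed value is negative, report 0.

53.97

p̄ = Σdᵢ / (k·n) = 1097 / (14 × 500) = 0.15671
LCL = np̄ − 3·√(np̄(1−p̄)) = 78.3571 − 3 × 8.1288 = 53.9707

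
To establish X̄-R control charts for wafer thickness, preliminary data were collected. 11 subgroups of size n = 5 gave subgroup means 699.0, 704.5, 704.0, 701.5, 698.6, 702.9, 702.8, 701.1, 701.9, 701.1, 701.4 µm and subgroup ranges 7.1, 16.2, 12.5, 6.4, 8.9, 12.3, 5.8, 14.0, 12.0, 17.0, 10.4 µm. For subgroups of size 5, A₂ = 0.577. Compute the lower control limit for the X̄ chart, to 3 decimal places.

695.278

X̄̄ = (699.0 + 704.5 + 704.0 + 701.5 + 698.6 + 702.9 + 702.8 + 701.1 + 701.9 + 701.1 + 701.4) / 11 = 7718.8000 / 11 = 701.7091
R̄ = (7.1 + 16.2 + 12.5 + 6.4 + 8.9 + 12.3 + 5.8 + 14.0 + 12.0 + 17.0 + 10.4) / 11 = 122.6000 / 11 = 11.1455
LCL = X̄̄ − A₂·R̄ = 701.7091 − 0.577 × 11.1455 = 695.2782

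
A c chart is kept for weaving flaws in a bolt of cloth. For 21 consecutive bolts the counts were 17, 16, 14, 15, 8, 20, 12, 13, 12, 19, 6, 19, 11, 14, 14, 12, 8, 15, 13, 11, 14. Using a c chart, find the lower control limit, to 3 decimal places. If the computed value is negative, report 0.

2.463

c̄ = (17 + 16 + 14 + 15 + 8 + 20 + 12 + 13 + 12 + 19 + 6 + 19 + 11 + 14 + 14 + 12 + 8 + 15 + 13 + 11 + 14) / 21 = 283 / 21 = 13.4762
LCL = c̄ − 3√c̄ = 13.4762 − 3 × 3.6710 = 2.4632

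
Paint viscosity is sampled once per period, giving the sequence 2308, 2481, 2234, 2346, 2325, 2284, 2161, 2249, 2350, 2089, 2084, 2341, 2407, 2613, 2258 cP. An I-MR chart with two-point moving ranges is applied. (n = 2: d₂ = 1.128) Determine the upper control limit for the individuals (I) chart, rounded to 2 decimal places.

2692.58

X̄ = (2308 + 2481 + 2234 + 2346 + 2325 + 2284 + 2161 + 2249 + 2350 + 2089 + 2084 + 2341 + 2407 + 2613 + 2258) / 15 = 2302.0000
Moving ranges: 173, 247, 112, 21, 41, 123, 88, 101, 261, 5, 257, 66, 206, 355; M̄R̄ = 2056.0000 / 14 = 146.8571
UCL = X̄ + 3·M̄R̄/d₂ = 2302.0000 + 3 × 146.8571 / 1.128 = 2692.5775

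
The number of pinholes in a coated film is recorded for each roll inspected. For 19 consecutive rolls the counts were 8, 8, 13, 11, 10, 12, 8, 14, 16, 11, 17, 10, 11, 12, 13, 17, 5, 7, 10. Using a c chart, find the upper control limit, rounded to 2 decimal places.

c̄ = (8 + 8 + 13 + 11 + 10 + 12 + 8 + 14 + 16 + 11 + 17 + 10 + 11 + 12 + 13 + 17 + 5 + 7 + 10) / 19 = 213 / 19 = 11.2105
UCL = c̄ + 3√c̄ = 11.2105 + 3 × √11.2105 = 11.2105 + 3 × 3.3482 = 21.2552

21.26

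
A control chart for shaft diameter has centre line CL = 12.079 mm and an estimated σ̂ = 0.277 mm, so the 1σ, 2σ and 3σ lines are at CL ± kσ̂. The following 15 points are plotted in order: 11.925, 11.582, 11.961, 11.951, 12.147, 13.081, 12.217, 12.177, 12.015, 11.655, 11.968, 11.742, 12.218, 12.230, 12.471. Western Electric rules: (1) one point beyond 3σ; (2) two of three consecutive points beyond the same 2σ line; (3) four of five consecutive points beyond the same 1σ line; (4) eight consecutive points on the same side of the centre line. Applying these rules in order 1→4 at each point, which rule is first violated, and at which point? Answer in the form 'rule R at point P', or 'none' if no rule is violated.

Zone of each point (C = within 1σ̂, B = 1σ̂–2σ̂, A = 2σ̂–3σ̂, * = beyond 3σ̂; sign = side of CL): 1:-C, 2:-B, 3:-C, 4:-C, 5:+C, 6:+*, 7:+C, 8:+C, 9:-C, 10:-B, 11:-C, 12:-B, 13:+C, 14:+C, 15:+B
Rule 1 (one point beyond the 3σ limits) is satisfied at point 6.

rule 1 at point 6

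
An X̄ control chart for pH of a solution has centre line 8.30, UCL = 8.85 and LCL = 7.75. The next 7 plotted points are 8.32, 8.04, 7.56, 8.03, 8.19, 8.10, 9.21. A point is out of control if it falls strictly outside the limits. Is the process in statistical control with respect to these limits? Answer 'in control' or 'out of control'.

out of control

Compare each point to [7.75, 8.85]: sample 3 = 7.56 < LCL; sample 7 = 9.21 > UCL.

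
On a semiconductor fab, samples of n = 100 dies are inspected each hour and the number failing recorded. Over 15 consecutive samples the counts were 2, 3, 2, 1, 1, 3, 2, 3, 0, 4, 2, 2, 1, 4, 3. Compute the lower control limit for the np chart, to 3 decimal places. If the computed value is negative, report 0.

p̄ = Σdᵢ / (k·n) = 33 / (15 × 100) = 0.02200
LCL = np̄ − 3·√(np̄(1−p̄)) = 2.2000 − 3 × 1.4668 = -2.2005 → 0 (negative, so LCL = 0)

0.000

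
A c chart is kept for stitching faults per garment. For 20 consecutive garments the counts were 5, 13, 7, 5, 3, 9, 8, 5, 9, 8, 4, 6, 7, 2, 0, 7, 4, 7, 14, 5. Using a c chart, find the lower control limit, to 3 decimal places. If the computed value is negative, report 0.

c̄ = (5 + 13 + 7 + 5 + 3 + 9 + 8 + 5 + 9 + 8 + 4 + 6 + 7 + 2 + 0 + 7 + 4 + 7 + 14 + 5) / 20 = 128 / 20 = 6.4000
LCL = c̄ − 3√c̄ = 6.4000 − 3 × 2.5298 = -1.1895 → 0 (cannot be negative)

0.000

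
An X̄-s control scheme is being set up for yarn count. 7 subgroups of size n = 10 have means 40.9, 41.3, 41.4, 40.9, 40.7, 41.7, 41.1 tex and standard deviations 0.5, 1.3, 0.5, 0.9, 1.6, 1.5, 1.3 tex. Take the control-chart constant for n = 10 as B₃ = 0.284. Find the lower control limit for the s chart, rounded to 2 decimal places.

0.31

s̄ = (0.5 + 1.3 + 0.5 + 0.9 + 1.6 + 1.5 + 1.3) / 7 = 1.0857
LCL_s = B₃·s̄ = 0.284 × 1.0857 = 0.3083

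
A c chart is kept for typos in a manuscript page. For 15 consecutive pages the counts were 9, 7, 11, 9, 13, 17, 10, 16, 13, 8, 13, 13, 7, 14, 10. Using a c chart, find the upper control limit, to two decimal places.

c̄ = (9 + 7 + 11 + 9 + 13 + 17 + 10 + 16 + 13 + 8 + 13 + 13 + 7 + 14 + 10) / 15 = 170 / 15 = 11.3333
UCL = c̄ + 3√c̄ = 11.3333 + 3 × √11.3333 = 11.3333 + 3 × 3.3665 = 21.4328

21.43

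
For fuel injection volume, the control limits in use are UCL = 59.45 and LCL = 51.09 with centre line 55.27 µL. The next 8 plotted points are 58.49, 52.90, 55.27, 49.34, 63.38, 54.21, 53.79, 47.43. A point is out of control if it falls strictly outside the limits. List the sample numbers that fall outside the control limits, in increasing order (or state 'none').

4, 5, 8

Compare each point to [51.09, 59.45]: sample 4 = 49.34 < LCL; sample 5 = 63.38 > UCL; sample 8 = 47.43 < LCL.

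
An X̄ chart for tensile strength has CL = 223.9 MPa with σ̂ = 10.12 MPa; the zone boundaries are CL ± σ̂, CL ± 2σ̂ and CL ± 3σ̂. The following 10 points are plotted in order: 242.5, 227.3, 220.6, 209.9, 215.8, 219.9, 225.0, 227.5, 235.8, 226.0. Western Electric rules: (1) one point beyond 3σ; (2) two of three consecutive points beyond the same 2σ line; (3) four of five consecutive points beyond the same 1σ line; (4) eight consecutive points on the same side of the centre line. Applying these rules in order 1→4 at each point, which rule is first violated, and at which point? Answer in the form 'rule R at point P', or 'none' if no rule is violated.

Zone of each point (C = within 1σ̂, B = 1σ̂–2σ̂, A = 2σ̂–3σ̂, * = beyond 3σ̂; sign = side of CL): 1:+B, 2:+C, 3:-C, 4:-B, 5:-C, 6:-C, 7:+C, 8:+C, 9:+B, 10:+C
No rule fires across all 10 points.

none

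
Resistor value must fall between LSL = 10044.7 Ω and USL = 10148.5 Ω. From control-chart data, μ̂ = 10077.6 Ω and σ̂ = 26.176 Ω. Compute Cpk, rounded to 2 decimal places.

0.42

Cpu = (USL − μ̂) / (3σ̂) = (10148.5 − 10077.6) / (3 × 26.176) = 0.9029; Cpl = (μ̂ − LSL) / (3σ̂) = (10077.6 − 10044.7) / (3 × 26.176) = 0.4190; Cpk = min(Cpu, Cpl) = 0.4190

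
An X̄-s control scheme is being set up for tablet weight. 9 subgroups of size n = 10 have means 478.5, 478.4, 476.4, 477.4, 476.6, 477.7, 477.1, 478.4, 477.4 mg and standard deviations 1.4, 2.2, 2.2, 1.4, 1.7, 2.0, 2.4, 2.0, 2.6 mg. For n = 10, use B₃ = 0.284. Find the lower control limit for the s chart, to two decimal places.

0.56

s̄ = (1.4 + 2.2 + 2.2 + 1.4 + 1.7 + 2.0 + 2.4 + 2.0 + 2.6) / 9 = 1.9889
LCL_s = B₃·s̄ = 0.284 × 1.9889 = 0.5648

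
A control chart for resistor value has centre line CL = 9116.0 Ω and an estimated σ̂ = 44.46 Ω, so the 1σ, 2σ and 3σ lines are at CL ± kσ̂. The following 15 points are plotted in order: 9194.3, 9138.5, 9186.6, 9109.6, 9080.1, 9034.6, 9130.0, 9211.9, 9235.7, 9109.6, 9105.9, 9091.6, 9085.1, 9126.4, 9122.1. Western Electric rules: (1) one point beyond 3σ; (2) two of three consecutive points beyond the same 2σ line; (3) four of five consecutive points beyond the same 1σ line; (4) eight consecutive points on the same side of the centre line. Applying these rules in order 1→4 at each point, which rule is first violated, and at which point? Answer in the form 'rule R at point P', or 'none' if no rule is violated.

Zone of each point (C = within 1σ̂, B = 1σ̂–2σ̂, A = 2σ̂–3σ̂, * = beyond 3σ̂; sign = side of CL): 1:+B, 2:+C, 3:+B, 4:-C, 5:-C, 6:-B, 7:+C, 8:+A, 9:+A, 10:-C, 11:-C, 12:-C, 13:-C, 14:+C, 15:+C
Rule 2 (two of three consecutive points beyond the same 2σ limit) is satisfied at point 9.

rule 2 at point 9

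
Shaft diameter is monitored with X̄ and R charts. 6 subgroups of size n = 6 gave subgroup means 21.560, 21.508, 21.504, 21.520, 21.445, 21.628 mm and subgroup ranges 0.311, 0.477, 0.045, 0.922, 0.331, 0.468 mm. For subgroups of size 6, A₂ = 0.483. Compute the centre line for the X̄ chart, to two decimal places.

X̄̄ = (21.560 + 21.508 + 21.504 + 21.520 + 21.445 + 21.628) / 6 = 129.1650 / 6 = 21.5275
CL = X̄̄ = 21.5275

21.53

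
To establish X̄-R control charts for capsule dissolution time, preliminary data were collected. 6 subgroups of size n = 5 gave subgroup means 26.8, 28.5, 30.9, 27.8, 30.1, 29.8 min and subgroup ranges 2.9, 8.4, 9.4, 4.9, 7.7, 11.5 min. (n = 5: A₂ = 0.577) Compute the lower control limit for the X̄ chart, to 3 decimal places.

24.675

X̄̄ = (26.8 + 28.5 + 30.9 + 27.8 + 30.1 + 29.8) / 6 = 173.9000 / 6 = 28.9833
R̄ = (2.9 + 8.4 + 9.4 + 4.9 + 7.7 + 11.5) / 6 = 44.8000 / 6 = 7.4667
LCL = X̄̄ − A₂·R̄ = 28.9833 − 0.577 × 7.4667 = 24.6751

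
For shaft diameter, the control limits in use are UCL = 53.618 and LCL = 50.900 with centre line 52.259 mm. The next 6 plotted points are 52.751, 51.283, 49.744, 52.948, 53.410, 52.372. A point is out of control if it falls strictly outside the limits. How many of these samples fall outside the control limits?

Compare each point to [50.900, 53.618]: sample 3 = 49.744 < LCL.

1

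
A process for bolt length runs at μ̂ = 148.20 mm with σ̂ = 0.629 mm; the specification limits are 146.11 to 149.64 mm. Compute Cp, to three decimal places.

0.935

Cp = (USL − LSL) / (6σ̂) = (149.64 − 146.11) / (6 × 0.629) = 3.5300 / 3.7740 = 0.9353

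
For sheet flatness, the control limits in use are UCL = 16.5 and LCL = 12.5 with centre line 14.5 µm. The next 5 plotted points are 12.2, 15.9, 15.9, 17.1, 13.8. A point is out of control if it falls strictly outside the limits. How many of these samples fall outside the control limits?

2

Compare each point to [12.5, 16.5]: sample 1 = 12.2 < LCL; sample 4 = 17.1 > UCL.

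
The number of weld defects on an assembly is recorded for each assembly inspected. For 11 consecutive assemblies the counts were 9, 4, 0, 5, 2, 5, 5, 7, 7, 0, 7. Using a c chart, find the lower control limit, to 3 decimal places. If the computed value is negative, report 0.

0.000

c̄ = (9 + 4 + 0 + 5 + 2 + 5 + 5 + 7 + 7 + 0 + 7) / 11 = 51 / 11 = 4.6364
LCL = c̄ − 3√c̄ = 4.6364 − 3 × 2.1532 = -1.8233 → 0 (cannot be negative)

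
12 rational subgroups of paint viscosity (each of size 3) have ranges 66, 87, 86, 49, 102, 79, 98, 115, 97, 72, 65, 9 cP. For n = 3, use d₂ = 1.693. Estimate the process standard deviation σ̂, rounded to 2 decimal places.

45.53

R̄ = (66 + 87 + 86 + 49 + 102 + 79 + 98 + 115 + 97 + 72 + 65 + 9) / 12 = 77.0833
σ̂ = R̄ / d₂ = 77.0833 / 1.693 = 45.5306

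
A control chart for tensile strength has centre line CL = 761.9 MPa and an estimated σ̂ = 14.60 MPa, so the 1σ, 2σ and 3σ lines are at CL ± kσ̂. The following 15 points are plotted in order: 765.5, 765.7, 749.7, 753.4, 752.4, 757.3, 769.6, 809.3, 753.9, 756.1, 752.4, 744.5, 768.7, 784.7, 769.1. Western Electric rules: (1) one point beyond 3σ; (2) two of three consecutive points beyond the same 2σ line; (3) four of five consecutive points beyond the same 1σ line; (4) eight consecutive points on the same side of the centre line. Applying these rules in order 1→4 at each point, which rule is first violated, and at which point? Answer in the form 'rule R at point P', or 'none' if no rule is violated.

rule 1 at point 8

Zone of each point (C = within 1σ̂, B = 1σ̂–2σ̂, A = 2σ̂–3σ̂, * = beyond 3σ̂; sign = side of CL): 1:+C, 2:+C, 3:-C, 4:-C, 5:-C, 6:-C, 7:+C, 8:+*, 9:-C, 10:-C, 11:-C, 12:-B, 13:+C, 14:+B, 15:+C
Rule 1 (one point beyond the 3σ limits) is satisfied at point 8.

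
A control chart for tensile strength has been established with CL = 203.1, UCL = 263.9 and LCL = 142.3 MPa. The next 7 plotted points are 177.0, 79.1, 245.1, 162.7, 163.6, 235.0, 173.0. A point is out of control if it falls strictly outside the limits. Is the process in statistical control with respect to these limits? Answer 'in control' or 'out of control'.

Compare each point to [142.3, 263.9]: sample 2 = 79.1 < LCL.

out of control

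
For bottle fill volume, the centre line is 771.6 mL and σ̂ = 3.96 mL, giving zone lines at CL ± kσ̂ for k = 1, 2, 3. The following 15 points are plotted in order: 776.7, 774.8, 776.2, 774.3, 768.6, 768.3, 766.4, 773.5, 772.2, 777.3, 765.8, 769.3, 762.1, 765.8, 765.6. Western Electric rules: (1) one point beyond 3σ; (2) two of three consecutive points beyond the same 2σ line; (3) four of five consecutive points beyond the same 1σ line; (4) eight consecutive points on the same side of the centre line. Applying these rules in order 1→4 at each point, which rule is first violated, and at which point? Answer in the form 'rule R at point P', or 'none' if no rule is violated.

rule 3 at point 15

Zone of each point (C = within 1σ̂, B = 1σ̂–2σ̂, A = 2σ̂–3σ̂, * = beyond 3σ̂; sign = side of CL): 1:+B, 2:+C, 3:+B, 4:+C, 5:-C, 6:-C, 7:-B, 8:+C, 9:+C, 10:+B, 11:-B, 12:-C, 13:-A, 14:-B, 15:-B
Rule 3 (four of five consecutive points beyond the same 1σ limit) is satisfied at point 15.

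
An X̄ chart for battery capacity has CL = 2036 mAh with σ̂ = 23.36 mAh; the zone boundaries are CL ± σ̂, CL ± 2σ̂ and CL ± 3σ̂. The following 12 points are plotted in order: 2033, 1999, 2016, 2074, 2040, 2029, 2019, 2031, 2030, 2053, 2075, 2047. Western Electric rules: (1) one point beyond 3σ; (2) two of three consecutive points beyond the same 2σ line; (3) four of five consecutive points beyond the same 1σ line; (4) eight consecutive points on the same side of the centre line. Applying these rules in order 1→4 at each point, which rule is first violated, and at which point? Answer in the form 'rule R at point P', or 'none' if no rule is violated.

none

Zone of each point (C = within 1σ̂, B = 1σ̂–2σ̂, A = 2σ̂–3σ̂, * = beyond 3σ̂; sign = side of CL): 1:-C, 2:-B, 3:-C, 4:+B, 5:+C, 6:-C, 7:-C, 8:-C, 9:-C, 10:+C, 11:+B, 12:+C
No rule fires across all 12 points.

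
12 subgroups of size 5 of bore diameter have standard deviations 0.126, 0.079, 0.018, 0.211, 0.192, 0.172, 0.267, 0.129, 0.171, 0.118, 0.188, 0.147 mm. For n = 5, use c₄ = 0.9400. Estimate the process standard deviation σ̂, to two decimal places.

0.16

s̄ = (0.126 + 0.079 + 0.018 + 0.211 + 0.192 + 0.172 + 0.267 + 0.129 + 0.171 + 0.118 + 0.188 + 0.147) / 12 = 0.1515
σ̂ = s̄ / c₄ = 0.1515 / 0.9400 = 0.1612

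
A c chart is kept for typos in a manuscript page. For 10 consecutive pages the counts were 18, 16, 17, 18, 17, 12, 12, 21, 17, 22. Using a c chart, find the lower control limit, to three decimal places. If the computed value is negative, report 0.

4.631

c̄ = (18 + 16 + 17 + 18 + 17 + 12 + 12 + 21 + 17 + 22) / 10 = 170 / 10 = 17.0000
LCL = c̄ − 3√c̄ = 17.0000 − 3 × 4.1231 = 4.6307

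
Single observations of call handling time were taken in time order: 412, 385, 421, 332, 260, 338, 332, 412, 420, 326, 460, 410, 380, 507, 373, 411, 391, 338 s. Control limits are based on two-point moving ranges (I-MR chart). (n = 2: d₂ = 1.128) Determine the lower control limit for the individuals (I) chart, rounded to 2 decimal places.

X̄ = (412 + 385 + 421 + 332 + 260 + 338 + 332 + 412 + 420 + 326 + 460 + 410 + 380 + 507 + 373 + 411 + 391 + 338) / 18 = 383.7778
Moving ranges: 27, 36, 89, 72, 78, 6, 80, 8, 94, 134, 50, 30, 127, 134, 38, 20, 53; M̄R̄ = 1076.0000 / 17 = 63.2941
LCL = X̄ − 3·M̄R̄/d₂ = 383.7778 − 3 × 63.2941 / 1.128 = 215.4424

215.44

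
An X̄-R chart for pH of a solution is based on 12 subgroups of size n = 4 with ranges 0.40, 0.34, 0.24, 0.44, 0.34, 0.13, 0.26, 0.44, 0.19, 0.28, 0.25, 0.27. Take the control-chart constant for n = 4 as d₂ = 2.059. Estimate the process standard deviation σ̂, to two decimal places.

0.14

R̄ = (0.40 + 0.34 + 0.24 + 0.44 + 0.34 + 0.13 + 0.26 + 0.44 + 0.19 + 0.28 + 0.25 + 0.27) / 12 = 0.2983
σ̂ = R̄ / d₂ = 0.2983 / 2.059 = 0.1449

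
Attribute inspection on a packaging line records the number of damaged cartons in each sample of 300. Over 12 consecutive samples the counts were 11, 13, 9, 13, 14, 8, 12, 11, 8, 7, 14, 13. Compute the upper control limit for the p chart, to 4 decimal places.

0.0696

p̄ = Σdᵢ / (k·n) = 133 / (12 × 300) = 0.03694
UCL = p̄ + 3·√(p̄(1−p̄)/n) = 0.03694 + 3 × √(0.03694×0.96306/300) = 0.03694 + 3 × 0.01089 = 0.06962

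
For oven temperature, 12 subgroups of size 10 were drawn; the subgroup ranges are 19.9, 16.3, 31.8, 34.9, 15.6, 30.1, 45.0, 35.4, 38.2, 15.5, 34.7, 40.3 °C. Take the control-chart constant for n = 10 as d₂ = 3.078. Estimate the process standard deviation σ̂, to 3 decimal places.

9.684

R̄ = (19.9 + 16.3 + 31.8 + 34.9 + 15.6 + 30.1 + 45.0 + 35.4 + 38.2 + 15.5 + 34.7 + 40.3) / 12 = 29.8083
σ̂ = R̄ / d₂ = 29.8083 / 3.078 = 9.6843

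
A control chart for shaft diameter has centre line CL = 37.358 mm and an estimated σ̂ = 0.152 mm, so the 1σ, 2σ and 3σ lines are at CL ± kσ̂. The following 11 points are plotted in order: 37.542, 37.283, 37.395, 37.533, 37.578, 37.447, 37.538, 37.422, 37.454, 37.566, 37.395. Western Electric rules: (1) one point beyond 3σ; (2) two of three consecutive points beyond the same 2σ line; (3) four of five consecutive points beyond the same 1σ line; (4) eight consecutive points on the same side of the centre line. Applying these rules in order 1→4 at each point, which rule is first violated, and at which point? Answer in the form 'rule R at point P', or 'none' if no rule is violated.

rule 4 at point 10

Zone of each point (C = within 1σ̂, B = 1σ̂–2σ̂, A = 2σ̂–3σ̂, * = beyond 3σ̂; sign = side of CL): 1:+B, 2:-C, 3:+C, 4:+B, 5:+B, 6:+C, 7:+B, 8:+C, 9:+C, 10:+B, 11:+C
Rule 4 (eight consecutive points on the same side of the centre line) is satisfied at point 10.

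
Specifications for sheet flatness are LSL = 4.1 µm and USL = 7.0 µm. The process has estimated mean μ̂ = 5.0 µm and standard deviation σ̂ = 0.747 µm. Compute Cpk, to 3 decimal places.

Cpu = (USL − μ̂) / (3σ̂) = (7.0 − 5.0) / (3 × 0.747) = 0.8925; Cpl = (μ̂ − LSL) / (3σ̂) = (5.0 − 4.1) / (3 × 0.747) = 0.4016; Cpk = min(Cpu, Cpl) = 0.4016

0.402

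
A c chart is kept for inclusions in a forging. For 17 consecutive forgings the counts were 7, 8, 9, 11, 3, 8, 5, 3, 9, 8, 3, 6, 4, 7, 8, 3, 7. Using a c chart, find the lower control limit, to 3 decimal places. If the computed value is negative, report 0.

0.000

c̄ = (7 + 8 + 9 + 11 + 3 + 8 + 5 + 3 + 9 + 8 + 3 + 6 + 4 + 7 + 8 + 3 + 7) / 17 = 109 / 17 = 6.4118
LCL = c̄ − 3√c̄ = 6.4118 − 3 × 2.5321 = -1.1847 → 0 (cannot be negative)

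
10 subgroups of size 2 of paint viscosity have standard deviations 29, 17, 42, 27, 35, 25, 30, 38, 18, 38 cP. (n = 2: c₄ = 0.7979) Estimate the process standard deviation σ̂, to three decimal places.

s̄ = (29 + 17 + 42 + 27 + 35 + 25 + 30 + 38 + 18 + 38) / 10 = 29.9000
σ̂ = s̄ / c₄ = 29.9000 / 0.7979 = 37.4734

37.473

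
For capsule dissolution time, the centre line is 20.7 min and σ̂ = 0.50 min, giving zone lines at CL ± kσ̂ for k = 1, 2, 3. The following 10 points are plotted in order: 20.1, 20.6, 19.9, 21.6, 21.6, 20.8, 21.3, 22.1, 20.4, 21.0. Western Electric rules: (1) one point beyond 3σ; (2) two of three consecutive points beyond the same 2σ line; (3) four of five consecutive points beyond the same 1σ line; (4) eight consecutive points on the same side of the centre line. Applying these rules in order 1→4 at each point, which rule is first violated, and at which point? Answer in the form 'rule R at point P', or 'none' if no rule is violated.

rule 3 at point 8

Zone of each point (C = within 1σ̂, B = 1σ̂–2σ̂, A = 2σ̂–3σ̂, * = beyond 3σ̂; sign = side of CL): 1:-B, 2:-C, 3:-B, 4:+B, 5:+B, 6:+C, 7:+B, 8:+A, 9:-C, 10:+C
Rule 3 (four of five consecutive points beyond the same 1σ limit) is satisfied at point 8.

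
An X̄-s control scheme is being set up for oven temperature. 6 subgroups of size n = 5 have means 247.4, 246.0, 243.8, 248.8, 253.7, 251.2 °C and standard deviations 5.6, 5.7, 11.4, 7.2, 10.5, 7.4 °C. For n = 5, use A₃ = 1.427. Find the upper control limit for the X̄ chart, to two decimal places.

X̄̄ = (247.4 + 246.0 + 243.8 + 248.8 + 253.7 + 251.2) / 6 = 248.4833
s̄ = (5.6 + 5.7 + 11.4 + 7.2 + 10.5 + 7.4) / 6 = 7.9667
UCL = X̄̄ + A₃·s̄ = 248.4833 + 1.427 × 7.9667 = 259.8518

259.85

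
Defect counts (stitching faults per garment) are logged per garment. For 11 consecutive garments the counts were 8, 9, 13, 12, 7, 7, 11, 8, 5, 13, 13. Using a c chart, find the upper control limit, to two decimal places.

18.95

c̄ = (8 + 9 + 13 + 12 + 7 + 7 + 11 + 8 + 5 + 13 + 13) / 11 = 106 / 11 = 9.6364
UCL = c̄ + 3√c̄ = 9.6364 + 3 × √9.6364 = 9.6364 + 3 × 3.1042 = 18.9491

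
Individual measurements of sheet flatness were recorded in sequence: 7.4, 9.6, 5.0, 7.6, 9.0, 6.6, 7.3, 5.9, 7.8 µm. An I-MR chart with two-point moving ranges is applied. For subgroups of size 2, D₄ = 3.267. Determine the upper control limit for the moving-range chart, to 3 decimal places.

7.024

Moving ranges: 2.2, 4.6, 2.6, 1.4, 2.4, 0.7, 1.4, 1.9; M̄R̄ = 17.2000 / 8 = 2.1500
UCL_MR = D₄·M̄R̄ = 3.267 × 2.1500 = 7.0240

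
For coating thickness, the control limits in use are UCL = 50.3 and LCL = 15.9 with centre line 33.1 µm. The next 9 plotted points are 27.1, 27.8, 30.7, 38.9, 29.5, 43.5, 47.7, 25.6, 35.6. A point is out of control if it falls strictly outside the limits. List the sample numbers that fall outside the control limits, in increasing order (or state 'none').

All 9 points lie within [15.9, 50.3].

none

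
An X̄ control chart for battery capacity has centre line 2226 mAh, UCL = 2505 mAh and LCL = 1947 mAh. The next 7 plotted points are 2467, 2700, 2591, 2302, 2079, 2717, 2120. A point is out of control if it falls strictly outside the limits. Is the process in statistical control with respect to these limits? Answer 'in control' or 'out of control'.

out of control

Compare each point to [1947, 2505]: sample 2 = 2700 > UCL; sample 3 = 2591 > UCL; sample 6 = 2717 > UCL.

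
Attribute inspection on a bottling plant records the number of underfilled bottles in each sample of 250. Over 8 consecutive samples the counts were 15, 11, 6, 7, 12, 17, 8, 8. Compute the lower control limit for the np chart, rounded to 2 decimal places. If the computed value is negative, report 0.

p̄ = Σdᵢ / (k·n) = 84 / (8 × 250) = 0.04200
LCL = np̄ − 3·√(np̄(1−p̄)) = 10.5000 − 3 × 3.1716 = 0.9852

0.99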